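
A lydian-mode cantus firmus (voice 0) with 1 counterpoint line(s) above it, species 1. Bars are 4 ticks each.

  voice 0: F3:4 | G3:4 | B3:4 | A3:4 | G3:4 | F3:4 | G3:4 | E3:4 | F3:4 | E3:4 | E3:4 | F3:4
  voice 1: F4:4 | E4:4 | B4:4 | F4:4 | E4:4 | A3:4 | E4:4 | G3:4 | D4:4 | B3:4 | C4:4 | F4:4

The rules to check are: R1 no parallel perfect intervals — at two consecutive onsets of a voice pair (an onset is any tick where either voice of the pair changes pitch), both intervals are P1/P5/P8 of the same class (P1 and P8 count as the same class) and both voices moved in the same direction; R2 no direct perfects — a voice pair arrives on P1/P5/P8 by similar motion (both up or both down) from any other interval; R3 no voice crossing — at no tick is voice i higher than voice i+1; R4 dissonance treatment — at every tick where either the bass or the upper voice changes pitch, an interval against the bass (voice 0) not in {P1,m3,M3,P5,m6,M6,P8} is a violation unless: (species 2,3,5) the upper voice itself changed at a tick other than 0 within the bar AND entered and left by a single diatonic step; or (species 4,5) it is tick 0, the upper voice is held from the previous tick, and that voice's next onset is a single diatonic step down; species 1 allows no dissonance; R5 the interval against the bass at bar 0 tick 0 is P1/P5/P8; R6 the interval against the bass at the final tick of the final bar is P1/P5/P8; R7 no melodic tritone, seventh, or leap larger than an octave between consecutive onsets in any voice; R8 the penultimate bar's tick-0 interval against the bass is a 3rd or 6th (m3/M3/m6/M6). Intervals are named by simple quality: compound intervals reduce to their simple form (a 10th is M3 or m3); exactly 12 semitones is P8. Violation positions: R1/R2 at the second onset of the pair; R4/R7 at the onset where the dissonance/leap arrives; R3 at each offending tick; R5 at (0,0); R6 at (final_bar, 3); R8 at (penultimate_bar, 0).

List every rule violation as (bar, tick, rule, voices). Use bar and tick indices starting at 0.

bar 0: v0=F3 v1=F4 downbeat P8
bar 1: v0=G3 v1=E4 downbeat M6
bar 2: v0=B3 v1=B4 downbeat P8
bar 3: v0=A3 v1=F4 downbeat m6
bar 4: v0=G3 v1=E4 downbeat M6
bar 5: v0=F3 v1=A3 downbeat M3
bar 6: v0=G3 v1=E4 downbeat M6
bar 7: v0=E3 v1=G3 downbeat m3
bar 8: v0=F3 v1=D4 downbeat M6
bar 9: v0=E3 v1=B3 downbeat P5
bar 10: v0=E3 v1=C4 downbeat m6
bar 11: v0=F3 v1=F4 downbeat P8
  -> R2 @ bar 2 tick 0 v(0, 1): G3/E4 M6 -> B3/B4 P8 similar
  -> R7 @ bar 3 tick 0 v(1,): B4->F4 leap 6st
  -> R2 @ bar 9 tick 0 v(0, 1): F3/D4 M6 -> E3/B3 P5 similar
  -> R2 @ bar 11 tick 0 v(0, 1): E3/C4 m6 -> F3/F4 P8 similar

(2, 0, R2, (0, 1))
(3, 0, R7, (1,))
(9, 0, R2, (0, 1))
(11, 0, R2, (0, 1))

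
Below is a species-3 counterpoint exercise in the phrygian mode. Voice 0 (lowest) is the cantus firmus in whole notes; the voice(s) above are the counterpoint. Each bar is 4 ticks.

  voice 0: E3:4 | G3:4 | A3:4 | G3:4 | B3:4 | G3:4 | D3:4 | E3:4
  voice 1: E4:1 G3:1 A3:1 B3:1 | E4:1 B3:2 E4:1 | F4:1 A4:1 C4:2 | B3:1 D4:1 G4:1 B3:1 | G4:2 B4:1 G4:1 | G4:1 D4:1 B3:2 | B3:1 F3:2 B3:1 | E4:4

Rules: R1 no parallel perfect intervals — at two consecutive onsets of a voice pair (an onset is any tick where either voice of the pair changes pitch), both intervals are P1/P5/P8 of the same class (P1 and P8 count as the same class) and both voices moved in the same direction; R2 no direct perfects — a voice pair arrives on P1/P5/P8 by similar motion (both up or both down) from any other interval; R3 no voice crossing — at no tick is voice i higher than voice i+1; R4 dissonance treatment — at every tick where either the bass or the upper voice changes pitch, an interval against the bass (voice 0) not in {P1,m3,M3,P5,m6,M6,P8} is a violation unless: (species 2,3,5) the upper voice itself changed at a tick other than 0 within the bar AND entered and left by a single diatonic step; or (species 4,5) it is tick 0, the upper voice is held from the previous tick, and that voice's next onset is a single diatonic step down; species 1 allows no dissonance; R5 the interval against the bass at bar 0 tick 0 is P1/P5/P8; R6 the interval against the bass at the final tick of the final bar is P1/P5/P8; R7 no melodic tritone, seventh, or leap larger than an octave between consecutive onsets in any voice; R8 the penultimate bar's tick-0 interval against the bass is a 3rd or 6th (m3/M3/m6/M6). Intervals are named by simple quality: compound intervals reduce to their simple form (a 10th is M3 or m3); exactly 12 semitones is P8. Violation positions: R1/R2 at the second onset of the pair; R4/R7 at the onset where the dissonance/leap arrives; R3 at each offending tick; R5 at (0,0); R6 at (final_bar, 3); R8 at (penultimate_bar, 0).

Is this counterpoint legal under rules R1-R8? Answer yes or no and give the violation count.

No (3 violations)

bar 0: v0=E3 v1=E4 (P8)
bar 1: v0=G3 v1=E4 (M6)
bar 2: v0=A3 v1=F4 (m6)
bar 3: v0=G3 v1=B3 (M3)
bar 4: v0=B3 v1=G4 (m6)
bar 5: v0=G3 v1=G4 (P8)
bar 6: v0=D3 v1=B3 (M6)
bar 7: v0=E3 v1=E4 (P8)
  R7 @ bar6.1: B3->F3 leap 6st
  R7 @ bar6.3: F3->B3 leap 6st
  R2 @ bar7.0: D3/B3 M6 -> E3/E4 P8 similar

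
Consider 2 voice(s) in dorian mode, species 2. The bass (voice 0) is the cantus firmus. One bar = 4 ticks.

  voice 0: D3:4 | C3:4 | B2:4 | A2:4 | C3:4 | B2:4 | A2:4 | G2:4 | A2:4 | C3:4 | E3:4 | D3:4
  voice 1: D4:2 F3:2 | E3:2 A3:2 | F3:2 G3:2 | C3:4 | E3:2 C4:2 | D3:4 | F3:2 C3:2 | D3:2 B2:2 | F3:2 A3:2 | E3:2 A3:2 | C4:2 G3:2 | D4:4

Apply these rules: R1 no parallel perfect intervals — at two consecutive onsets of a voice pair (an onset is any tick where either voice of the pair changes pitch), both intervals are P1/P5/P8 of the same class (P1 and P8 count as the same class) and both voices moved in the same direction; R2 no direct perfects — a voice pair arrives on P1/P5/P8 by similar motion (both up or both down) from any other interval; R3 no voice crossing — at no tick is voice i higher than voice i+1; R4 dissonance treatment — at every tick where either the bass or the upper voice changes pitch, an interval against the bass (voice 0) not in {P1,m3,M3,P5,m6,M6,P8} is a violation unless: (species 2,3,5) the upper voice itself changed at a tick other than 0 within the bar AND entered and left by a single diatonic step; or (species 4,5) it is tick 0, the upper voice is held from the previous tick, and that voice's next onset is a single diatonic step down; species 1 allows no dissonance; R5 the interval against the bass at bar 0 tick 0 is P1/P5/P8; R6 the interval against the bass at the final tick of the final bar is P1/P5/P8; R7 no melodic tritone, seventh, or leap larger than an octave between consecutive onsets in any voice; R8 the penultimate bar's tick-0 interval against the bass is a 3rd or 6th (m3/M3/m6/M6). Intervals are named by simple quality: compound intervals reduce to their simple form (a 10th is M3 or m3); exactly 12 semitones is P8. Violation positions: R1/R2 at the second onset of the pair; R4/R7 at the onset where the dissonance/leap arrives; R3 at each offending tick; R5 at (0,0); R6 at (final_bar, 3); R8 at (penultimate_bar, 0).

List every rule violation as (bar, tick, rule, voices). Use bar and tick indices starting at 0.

bar 0: v0=D3 v1=D4 downbeat P8
bar 1: v0=C3 v1=E3 downbeat M3
bar 2: v0=B2 v1=F3 downbeat TT
bar 3: v0=A2 v1=C3 downbeat m3
bar 4: v0=C3 v1=E3 downbeat M3
bar 5: v0=B2 v1=D3 downbeat m3
bar 6: v0=A2 v1=F3 downbeat m6
bar 7: v0=G2 v1=D3 downbeat P5
bar 8: v0=A2 v1=F3 downbeat m6
bar 9: v0=C3 v1=E3 downbeat M3
bar 10: v0=E3 v1=C4 downbeat m6
bar 11: v0=D3 v1=D4 downbeat P8
  -> R4 @ bar 2 tick 0 v(0, 1): B2/F3 TT untreated
  -> R7 @ bar 5 tick 0 v(1,): C4->D3 leap 10st
  -> R7 @ bar 8 tick 0 v(1,): B2->F3 leap 6st

(2, 0, R4, (0, 1))
(5, 0, R7, (1,))
(8, 0, R7, (1,))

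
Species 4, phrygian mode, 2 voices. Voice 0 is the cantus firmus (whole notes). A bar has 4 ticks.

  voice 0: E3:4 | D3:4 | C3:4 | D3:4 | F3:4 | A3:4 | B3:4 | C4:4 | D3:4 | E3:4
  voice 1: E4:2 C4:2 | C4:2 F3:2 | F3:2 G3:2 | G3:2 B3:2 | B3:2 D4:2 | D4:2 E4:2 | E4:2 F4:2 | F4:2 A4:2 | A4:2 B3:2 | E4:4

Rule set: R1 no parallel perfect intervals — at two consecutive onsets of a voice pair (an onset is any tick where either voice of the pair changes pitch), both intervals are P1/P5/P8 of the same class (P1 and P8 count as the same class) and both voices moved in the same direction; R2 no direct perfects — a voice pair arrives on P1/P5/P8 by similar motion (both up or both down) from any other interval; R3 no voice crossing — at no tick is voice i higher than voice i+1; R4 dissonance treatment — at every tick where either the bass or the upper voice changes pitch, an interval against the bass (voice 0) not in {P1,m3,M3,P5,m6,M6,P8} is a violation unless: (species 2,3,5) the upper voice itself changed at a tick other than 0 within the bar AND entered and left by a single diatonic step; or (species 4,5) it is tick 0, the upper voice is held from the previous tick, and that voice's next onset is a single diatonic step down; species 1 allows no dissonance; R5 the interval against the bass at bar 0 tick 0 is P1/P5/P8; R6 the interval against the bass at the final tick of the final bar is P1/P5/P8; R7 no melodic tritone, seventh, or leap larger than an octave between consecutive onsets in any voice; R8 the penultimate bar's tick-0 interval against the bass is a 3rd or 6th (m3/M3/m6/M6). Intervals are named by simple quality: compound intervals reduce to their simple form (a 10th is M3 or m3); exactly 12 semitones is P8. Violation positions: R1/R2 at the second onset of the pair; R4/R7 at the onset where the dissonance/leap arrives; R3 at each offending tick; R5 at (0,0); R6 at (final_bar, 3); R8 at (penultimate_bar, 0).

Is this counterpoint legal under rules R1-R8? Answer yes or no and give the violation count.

No (12 violations)

bar 0: v0=E3 v1=E4 (P8)
bar 1: v0=D3 v1=C4 (m7)
bar 2: v0=C3 v1=F3 (P4)
bar 3: v0=D3 v1=G3 (P4)
bar 4: v0=F3 v1=B3 (TT)
bar 5: v0=A3 v1=D4 (P4)
bar 6: v0=B3 v1=E4 (P4)
bar 7: v0=C4 v1=F4 (P4)
bar 8: v0=D3 v1=A4 (P5)
bar 9: v0=E3 v1=E4 (P8)
  R4 @ bar1.0: D3/C4 m7 untreated
  R4 @ bar2.0: C3/F3 P4 untreated
  R4 @ bar3.0: D3/G3 P4 untreated
  R4 @ bar4.0: F3/B3 TT untreated
  R4 @ bar5.0: A3/D4 P4 untreated
  R4 @ bar6.0: B3/E4 P4 untreated
  R4 @ bar6.2: B3/F4 TT untreated
  R4 @ bar7.0: C4/F4 P4 untreated
  R7 @ bar8.0: C4->D3 leap 10st
  R8 @ bar8.0: penult P5 not 3rd/6th
  R7 @ bar8.2: A4->B3 leap 10st
  R2 @ bar9.0: D3/B3 M6 -> E3/E4 P8 similar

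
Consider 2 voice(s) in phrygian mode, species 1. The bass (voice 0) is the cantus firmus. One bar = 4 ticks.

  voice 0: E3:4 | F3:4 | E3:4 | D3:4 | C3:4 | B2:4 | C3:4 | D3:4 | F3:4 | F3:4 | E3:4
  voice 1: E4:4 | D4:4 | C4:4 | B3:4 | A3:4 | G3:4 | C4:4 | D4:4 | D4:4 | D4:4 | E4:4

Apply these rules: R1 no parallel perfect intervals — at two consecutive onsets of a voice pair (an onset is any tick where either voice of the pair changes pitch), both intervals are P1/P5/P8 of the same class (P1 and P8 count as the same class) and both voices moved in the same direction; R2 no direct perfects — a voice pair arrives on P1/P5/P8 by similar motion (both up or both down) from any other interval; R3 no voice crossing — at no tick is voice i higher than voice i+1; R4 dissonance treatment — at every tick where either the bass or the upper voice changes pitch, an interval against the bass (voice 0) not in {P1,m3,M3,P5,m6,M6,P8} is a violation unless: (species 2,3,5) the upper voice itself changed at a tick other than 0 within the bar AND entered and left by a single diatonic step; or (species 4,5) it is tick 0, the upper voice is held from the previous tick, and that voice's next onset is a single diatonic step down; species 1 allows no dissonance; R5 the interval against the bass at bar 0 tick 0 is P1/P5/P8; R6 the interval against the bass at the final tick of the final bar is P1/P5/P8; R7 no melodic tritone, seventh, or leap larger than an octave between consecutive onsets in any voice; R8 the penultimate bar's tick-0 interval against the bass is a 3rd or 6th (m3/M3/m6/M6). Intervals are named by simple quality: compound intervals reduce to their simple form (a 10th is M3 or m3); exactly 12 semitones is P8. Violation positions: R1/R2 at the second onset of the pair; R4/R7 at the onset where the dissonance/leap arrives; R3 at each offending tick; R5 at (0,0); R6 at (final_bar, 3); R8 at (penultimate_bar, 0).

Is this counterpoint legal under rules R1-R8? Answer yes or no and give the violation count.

No (2 violations)

bar 0: v0=E3 v1=E4 (P8)
bar 1: v0=F3 v1=D4 (M6)
bar 2: v0=E3 v1=C4 (m6)
bar 3: v0=D3 v1=B3 (M6)
bar 4: v0=C3 v1=A3 (M6)
bar 5: v0=B2 v1=G3 (m6)
bar 6: v0=C3 v1=C4 (P8)
bar 7: v0=D3 v1=D4 (P8)
bar 8: v0=F3 v1=D4 (M6)
bar 9: v0=F3 v1=D4 (M6)
bar 10: v0=E3 v1=E4 (P8)
  R2 @ bar6.0: B2/G3 m6 -> C3/C4 P8 similar
  R1 @ bar7.0: C3/C4 P8 -> D3/D4 P8 similar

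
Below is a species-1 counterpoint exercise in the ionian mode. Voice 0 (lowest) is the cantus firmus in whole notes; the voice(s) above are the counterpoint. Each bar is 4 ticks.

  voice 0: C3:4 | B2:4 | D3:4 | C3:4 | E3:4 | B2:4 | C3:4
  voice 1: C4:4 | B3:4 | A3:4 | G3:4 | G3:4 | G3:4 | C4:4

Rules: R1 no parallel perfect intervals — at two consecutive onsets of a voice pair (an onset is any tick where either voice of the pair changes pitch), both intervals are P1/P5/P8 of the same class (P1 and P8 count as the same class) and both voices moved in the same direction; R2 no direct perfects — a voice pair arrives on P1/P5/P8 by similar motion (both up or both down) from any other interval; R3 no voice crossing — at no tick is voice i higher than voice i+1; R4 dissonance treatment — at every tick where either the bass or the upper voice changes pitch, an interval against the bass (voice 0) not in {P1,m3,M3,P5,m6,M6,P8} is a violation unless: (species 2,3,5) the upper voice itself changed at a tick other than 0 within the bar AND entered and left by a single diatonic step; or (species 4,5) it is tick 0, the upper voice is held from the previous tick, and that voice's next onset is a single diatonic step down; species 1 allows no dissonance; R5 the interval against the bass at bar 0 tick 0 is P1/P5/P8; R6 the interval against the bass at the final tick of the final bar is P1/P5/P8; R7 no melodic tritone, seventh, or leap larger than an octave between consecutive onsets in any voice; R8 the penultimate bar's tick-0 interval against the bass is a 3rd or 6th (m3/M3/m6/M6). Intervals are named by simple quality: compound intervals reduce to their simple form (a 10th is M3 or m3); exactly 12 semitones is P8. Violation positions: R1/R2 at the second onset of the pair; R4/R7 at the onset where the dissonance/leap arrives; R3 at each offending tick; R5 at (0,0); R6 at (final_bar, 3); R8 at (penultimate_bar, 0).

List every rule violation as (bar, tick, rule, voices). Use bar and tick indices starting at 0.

(1, 0, R1, (0, 1))
(3, 0, R1, (0, 1))
(6, 0, R2, (0, 1))

bar 0: v0=C3 v1=C4 downbeat P8
bar 1: v0=B2 v1=B3 downbeat P8
bar 2: v0=D3 v1=A3 downbeat P5
bar 3: v0=C3 v1=G3 downbeat P5
bar 4: v0=E3 v1=G3 downbeat m3
bar 5: v0=B2 v1=G3 downbeat m6
bar 6: v0=C3 v1=C4 downbeat P8
  -> R1 @ bar 1 tick 0 v(0, 1): C3/C4 P8 -> B2/B3 P8 similar
  -> R1 @ bar 3 tick 0 v(0, 1): D3/A3 P5 -> C3/G3 P5 similar
  -> R2 @ bar 6 tick 0 v(0, 1): B2/G3 m6 -> C3/C4 P8 similar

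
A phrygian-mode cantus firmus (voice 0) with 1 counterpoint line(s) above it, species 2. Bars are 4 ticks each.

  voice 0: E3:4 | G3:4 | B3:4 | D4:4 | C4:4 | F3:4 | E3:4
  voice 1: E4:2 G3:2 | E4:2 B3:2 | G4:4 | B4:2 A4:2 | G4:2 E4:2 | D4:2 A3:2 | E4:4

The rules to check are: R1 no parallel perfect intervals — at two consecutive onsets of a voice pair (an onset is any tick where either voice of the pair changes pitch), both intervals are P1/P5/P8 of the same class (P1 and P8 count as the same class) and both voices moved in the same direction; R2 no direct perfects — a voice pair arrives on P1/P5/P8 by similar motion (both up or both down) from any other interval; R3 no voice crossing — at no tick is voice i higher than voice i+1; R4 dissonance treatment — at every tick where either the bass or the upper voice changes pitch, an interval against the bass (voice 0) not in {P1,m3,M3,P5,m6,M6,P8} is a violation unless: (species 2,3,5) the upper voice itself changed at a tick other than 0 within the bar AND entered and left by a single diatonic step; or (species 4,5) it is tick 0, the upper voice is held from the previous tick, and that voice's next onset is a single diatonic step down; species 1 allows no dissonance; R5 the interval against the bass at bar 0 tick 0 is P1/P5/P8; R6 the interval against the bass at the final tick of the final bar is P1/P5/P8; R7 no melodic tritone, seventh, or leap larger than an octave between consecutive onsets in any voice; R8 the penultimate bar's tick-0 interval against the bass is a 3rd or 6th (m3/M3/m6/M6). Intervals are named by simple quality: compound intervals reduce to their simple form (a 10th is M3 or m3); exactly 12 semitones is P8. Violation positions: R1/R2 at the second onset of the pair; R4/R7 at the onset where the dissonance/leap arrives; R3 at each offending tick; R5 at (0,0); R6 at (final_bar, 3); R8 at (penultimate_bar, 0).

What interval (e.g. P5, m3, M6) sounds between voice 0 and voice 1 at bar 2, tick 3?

m6

voice 0=B3 voice 1=G4 -> m6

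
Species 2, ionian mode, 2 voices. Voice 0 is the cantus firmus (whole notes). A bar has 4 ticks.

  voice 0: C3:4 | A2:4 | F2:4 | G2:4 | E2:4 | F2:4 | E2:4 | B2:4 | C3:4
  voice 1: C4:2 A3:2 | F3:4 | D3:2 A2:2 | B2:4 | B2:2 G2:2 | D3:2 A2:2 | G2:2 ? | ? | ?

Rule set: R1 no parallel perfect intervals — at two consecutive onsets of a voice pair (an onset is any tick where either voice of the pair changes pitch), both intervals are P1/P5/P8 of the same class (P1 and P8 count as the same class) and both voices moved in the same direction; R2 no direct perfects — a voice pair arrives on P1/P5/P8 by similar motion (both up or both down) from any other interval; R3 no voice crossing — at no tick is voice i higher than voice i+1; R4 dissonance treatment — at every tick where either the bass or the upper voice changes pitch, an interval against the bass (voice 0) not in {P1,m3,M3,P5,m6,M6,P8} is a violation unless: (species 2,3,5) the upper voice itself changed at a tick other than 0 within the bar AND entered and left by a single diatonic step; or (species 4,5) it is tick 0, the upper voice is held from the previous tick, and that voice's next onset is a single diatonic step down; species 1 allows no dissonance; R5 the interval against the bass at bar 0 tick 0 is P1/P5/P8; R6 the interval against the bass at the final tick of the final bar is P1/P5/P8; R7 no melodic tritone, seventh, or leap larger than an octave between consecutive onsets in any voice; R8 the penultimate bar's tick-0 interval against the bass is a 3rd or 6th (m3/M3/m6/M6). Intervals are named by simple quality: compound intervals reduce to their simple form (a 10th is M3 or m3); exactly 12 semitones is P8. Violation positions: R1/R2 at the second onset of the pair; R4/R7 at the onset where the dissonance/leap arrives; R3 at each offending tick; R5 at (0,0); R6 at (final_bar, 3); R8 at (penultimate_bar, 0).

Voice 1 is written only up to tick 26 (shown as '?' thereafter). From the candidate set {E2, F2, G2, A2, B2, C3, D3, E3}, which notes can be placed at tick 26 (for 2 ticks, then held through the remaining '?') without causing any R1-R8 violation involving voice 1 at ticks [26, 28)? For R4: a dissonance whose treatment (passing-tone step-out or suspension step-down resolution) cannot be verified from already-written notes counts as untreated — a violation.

{B2, C3, E2, E3, G2}

E2: legal
F2: violates R4
G2: legal
A2: violates R4
B2: legal
C3: legal
D3: violates R4
E3: legal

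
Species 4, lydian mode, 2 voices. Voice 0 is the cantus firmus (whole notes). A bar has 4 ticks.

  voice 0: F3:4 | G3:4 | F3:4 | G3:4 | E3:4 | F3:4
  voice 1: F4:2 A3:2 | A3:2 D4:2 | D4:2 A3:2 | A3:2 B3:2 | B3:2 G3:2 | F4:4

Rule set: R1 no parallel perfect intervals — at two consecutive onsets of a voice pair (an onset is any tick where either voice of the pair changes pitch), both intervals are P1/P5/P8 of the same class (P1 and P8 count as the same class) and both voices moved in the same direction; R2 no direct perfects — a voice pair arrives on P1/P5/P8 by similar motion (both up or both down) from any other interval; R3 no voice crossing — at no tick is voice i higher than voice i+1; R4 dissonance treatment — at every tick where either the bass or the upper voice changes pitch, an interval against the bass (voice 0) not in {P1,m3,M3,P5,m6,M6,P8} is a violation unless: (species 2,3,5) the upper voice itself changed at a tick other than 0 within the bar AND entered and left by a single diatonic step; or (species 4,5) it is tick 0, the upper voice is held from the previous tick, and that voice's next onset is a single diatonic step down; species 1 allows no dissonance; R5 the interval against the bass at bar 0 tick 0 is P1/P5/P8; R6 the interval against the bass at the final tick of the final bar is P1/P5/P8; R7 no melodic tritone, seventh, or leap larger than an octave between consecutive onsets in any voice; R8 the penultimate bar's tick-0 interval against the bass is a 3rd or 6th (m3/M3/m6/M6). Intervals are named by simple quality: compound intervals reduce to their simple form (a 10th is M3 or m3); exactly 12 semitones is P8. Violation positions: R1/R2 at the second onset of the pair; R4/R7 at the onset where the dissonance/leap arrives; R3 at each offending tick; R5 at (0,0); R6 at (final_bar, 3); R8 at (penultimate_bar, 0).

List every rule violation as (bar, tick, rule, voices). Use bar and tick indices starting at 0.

(1, 0, R4, (0, 1))
(3, 0, R4, (0, 1))
(4, 0, R8, (0, 1))
(5, 0, R2, (0, 1))
(5, 0, R7, (1,))

bar 0: v0=F3 v1=F4 downbeat P8
bar 1: v0=G3 v1=A3 downbeat M2
bar 2: v0=F3 v1=D4 downbeat M6
bar 3: v0=G3 v1=A3 downbeat M2
bar 4: v0=E3 v1=B3 downbeat P5
bar 5: v0=F3 v1=F4 downbeat P8
  -> R4 @ bar 1 tick 0 v(0, 1): G3/A3 M2 untreated
  -> R4 @ bar 3 tick 0 v(0, 1): G3/A3 M2 untreated
  -> R8 @ bar 4 tick 0 v(0, 1): penult P5 not 3rd/6th
  -> R2 @ bar 5 tick 0 v(0, 1): E3/G3 m3 -> F3/F4 P8 similar
  -> R7 @ bar 5 tick 0 v(1,): G3->F4 leap 10st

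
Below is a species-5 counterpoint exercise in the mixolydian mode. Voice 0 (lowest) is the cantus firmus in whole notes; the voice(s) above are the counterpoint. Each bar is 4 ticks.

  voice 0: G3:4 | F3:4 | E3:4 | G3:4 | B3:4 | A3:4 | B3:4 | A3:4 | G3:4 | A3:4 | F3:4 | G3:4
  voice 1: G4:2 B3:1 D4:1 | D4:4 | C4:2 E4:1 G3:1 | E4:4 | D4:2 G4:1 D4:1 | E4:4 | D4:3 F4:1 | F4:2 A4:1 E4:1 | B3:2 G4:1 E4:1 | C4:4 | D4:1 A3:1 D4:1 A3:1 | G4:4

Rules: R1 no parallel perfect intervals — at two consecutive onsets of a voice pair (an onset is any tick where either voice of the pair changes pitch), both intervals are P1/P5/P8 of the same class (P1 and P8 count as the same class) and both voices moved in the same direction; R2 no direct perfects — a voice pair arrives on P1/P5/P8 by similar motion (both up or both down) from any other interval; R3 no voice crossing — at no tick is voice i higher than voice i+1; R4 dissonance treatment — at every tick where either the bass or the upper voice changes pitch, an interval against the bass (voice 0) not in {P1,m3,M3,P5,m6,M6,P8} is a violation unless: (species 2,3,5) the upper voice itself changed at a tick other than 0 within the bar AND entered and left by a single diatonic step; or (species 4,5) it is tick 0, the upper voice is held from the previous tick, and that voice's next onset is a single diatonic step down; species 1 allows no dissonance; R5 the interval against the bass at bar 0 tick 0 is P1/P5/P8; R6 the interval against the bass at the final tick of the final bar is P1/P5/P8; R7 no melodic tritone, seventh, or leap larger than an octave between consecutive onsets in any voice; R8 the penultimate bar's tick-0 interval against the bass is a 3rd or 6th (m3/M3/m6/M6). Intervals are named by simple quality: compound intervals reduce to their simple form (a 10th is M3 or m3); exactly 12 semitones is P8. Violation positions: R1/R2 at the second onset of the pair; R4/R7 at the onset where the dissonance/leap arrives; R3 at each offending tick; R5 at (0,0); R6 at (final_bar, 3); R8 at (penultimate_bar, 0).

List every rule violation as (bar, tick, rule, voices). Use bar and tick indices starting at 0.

bar 0: v0=G3 v1=G4 downbeat P8
bar 1: v0=F3 v1=D4 downbeat M6
bar 2: v0=E3 v1=C4 downbeat m6
bar 3: v0=G3 v1=E4 downbeat M6
bar 4: v0=B3 v1=D4 downbeat m3
bar 5: v0=A3 v1=E4 downbeat P5
bar 6: v0=B3 v1=D4 downbeat m3
bar 7: v0=A3 v1=F4 downbeat m6
bar 8: v0=G3 v1=B3 downbeat M3
bar 9: v0=A3 v1=C4 downbeat m3
bar 10: v0=F3 v1=D4 downbeat M6
bar 11: v0=G3 v1=G4 downbeat P8
  -> R4 @ bar 6 tick 3 v(0, 1): B3/F4 TT untreated
  -> R2 @ bar 11 tick 0 v(0, 1): F3/A3 M3 -> G3/G4 P8 similar
  -> R7 @ bar 11 tick 0 v(1,): A3->G4 leap 10st

(6, 3, R4, (0, 1))
(11, 0, R2, (0, 1))
(11, 0, R7, (1,))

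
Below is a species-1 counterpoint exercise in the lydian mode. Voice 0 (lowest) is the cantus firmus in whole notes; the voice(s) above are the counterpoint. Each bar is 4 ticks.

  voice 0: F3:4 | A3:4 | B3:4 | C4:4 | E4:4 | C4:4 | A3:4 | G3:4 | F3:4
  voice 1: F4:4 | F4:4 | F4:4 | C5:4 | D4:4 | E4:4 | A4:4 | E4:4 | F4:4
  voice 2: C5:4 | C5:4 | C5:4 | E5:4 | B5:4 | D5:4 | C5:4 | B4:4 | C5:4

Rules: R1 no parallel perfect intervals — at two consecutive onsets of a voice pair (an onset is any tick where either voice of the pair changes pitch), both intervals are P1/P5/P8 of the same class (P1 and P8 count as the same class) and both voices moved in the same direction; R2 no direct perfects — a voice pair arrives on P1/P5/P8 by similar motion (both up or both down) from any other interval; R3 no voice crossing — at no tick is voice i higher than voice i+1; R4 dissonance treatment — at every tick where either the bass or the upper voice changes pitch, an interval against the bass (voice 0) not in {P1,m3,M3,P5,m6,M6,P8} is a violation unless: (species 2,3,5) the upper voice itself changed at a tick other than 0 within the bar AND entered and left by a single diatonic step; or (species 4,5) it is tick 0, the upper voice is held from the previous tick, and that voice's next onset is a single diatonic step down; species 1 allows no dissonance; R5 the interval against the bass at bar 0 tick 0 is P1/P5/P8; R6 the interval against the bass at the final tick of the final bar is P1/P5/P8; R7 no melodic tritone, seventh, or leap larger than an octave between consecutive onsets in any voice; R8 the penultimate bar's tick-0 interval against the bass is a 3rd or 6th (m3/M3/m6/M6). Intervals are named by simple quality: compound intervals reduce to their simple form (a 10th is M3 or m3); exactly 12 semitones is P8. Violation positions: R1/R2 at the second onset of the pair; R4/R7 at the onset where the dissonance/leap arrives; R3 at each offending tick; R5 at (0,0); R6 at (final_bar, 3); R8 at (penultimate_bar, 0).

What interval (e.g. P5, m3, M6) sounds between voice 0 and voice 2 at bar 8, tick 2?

P5

voice 0=F3 voice 2=C5 -> P5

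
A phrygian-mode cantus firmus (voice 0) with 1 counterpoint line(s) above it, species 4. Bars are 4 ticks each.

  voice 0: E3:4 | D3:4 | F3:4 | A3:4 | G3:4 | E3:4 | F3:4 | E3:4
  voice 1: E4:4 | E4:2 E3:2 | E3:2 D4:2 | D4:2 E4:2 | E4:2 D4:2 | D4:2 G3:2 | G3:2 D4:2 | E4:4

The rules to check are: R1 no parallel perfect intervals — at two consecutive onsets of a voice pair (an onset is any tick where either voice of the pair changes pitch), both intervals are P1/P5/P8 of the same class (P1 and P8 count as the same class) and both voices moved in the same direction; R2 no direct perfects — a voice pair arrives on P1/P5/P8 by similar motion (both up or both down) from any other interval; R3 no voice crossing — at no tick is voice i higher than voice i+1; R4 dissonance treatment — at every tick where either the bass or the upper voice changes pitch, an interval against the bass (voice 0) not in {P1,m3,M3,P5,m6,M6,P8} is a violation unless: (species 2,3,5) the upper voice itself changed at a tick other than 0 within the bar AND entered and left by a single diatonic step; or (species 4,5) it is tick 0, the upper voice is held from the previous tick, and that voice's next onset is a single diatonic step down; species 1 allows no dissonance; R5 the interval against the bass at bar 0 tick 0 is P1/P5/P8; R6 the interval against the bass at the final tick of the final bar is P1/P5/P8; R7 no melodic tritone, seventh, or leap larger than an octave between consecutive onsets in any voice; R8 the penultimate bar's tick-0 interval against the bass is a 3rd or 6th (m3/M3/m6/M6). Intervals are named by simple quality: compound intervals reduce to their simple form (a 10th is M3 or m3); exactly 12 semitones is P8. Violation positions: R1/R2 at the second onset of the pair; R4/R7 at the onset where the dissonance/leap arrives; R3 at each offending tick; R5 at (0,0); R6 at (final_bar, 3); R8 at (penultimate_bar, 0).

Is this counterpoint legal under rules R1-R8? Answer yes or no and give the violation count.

No (10 violations)

bar 0: v0=E3 v1=E4 (P8)
bar 1: v0=D3 v1=E4 (M2)
bar 2: v0=F3 v1=E3 (m2)
bar 3: v0=A3 v1=D4 (P4)
bar 4: v0=G3 v1=E4 (M6)
bar 5: v0=E3 v1=D4 (m7)
bar 6: v0=F3 v1=G3 (M2)
bar 7: v0=E3 v1=E4 (P8)
  R4 @ bar1.0: D3/E4 M2 untreated
  R4 @ bar1.2: D3/E3 M2 untreated
  R3 @ bar2.0: F3 above E3
  R4 @ bar2.0: F3/E3 m2 untreated
  R3 @ bar2.1: F3 above E3
  R7 @ bar2.2: E3->D4 leap 10st
  R4 @ bar3.0: A3/D4 P4 untreated
  R4 @ bar5.0: E3/D4 m7 untreated
  R4 @ bar6.0: F3/G3 M2 untreated
  R8 @ bar6.0: penult M2 not 3rd/6th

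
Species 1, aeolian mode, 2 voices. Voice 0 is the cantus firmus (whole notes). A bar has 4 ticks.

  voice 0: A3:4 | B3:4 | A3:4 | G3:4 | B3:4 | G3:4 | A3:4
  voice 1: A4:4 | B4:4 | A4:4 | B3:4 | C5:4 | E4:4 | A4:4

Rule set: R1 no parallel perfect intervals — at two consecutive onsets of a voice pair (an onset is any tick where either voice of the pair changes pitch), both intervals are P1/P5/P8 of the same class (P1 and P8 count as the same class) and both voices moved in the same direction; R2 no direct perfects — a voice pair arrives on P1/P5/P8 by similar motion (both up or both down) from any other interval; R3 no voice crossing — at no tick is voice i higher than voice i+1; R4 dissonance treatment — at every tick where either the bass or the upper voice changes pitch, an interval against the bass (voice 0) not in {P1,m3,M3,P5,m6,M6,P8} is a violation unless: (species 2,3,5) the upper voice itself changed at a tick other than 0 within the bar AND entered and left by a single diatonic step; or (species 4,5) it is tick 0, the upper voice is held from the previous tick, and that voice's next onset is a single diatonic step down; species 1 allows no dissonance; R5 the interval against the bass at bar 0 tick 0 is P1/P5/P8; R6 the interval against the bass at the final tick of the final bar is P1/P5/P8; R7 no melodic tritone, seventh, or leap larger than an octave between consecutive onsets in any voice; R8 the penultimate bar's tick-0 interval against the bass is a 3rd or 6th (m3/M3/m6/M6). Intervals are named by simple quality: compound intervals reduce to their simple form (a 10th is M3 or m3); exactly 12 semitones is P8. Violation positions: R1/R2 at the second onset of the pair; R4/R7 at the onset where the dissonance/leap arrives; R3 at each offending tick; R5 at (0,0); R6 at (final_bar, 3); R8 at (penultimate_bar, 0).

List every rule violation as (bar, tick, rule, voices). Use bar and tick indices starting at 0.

bar 0: v0=A3 v1=A4 downbeat P8
bar 1: v0=B3 v1=B4 downbeat P8
bar 2: v0=A3 v1=A4 downbeat P8
bar 3: v0=G3 v1=B3 downbeat M3
bar 4: v0=B3 v1=C5 downbeat m2
bar 5: v0=G3 v1=E4 downbeat M6
bar 6: v0=A3 v1=A4 downbeat P8
  -> R1 @ bar 1 tick 0 v(0, 1): A3/A4 P8 -> B3/B4 P8 similar
  -> R1 @ bar 2 tick 0 v(0, 1): B3/B4 P8 -> A3/A4 P8 similar
  -> R7 @ bar 3 tick 0 v(1,): A4->B3 leap 10st
  -> R4 @ bar 4 tick 0 v(0, 1): B3/C5 m2 untreated
  -> R7 @ bar 4 tick 0 v(1,): B3->C5 leap 13st
  -> R2 @ bar 6 tick 0 v(0, 1): G3/E4 M6 -> A3/A4 P8 similar

(1, 0, R1, (0, 1))
(2, 0, R1, (0, 1))
(3, 0, R7, (1,))
(4, 0, R4, (0, 1))
(4, 0, R7, (1,))
(6, 0, R2, (0, 1))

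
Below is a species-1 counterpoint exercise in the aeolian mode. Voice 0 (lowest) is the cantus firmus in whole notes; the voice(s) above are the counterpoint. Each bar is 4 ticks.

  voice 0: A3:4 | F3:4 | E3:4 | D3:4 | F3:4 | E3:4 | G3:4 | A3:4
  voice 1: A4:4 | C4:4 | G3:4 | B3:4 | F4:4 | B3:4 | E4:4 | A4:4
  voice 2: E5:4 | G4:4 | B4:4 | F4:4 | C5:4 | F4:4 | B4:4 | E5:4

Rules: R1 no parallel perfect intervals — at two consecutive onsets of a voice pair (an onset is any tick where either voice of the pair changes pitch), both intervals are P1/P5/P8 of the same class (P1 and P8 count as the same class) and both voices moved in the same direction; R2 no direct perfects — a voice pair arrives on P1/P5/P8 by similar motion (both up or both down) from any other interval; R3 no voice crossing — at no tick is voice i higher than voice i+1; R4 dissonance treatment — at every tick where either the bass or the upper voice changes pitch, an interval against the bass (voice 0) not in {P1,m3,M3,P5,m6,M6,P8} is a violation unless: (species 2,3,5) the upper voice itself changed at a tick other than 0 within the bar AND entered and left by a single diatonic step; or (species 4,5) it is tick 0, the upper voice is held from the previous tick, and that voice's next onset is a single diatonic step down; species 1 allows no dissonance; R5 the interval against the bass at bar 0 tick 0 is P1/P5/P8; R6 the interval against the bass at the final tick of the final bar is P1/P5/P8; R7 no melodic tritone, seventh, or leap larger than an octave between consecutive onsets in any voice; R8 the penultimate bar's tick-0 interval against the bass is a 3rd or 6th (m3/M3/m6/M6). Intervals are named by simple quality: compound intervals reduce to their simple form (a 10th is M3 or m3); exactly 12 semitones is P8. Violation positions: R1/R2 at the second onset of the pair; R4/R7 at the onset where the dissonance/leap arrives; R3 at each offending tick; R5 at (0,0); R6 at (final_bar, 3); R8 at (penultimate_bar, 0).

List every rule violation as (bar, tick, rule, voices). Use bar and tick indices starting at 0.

(1, 0, R1, (1, 2))
(1, 0, R2, (0, 1))
(1, 0, R4, (0, 2))
(3, 0, R7, (2,))
(4, 0, R2, (0, 1))
(4, 0, R2, (0, 2))
(4, 0, R2, (1, 2))
(4, 0, R7, (1,))
(5, 0, R2, (0, 1))
(5, 0, R4, (0, 2))
(5, 0, R7, (1,))
(6, 0, R2, (1, 2))
(6, 0, R7, (2,))
(7, 0, R1, (1, 2))
(7, 0, R2, (0, 1))
(7, 0, R2, (0, 2))

bar 0: v0=A3 v1=A4 v2=E5 downbeat P5
bar 1: v0=F3 v1=C4 v2=G4 downbeat M2
bar 2: v0=E3 v1=G3 v2=B4 downbeat P5
bar 3: v0=D3 v1=B3 v2=F4 downbeat m3
bar 4: v0=F3 v1=F4 v2=C5 downbeat P5
bar 5: v0=E3 v1=B3 v2=F4 downbeat m2
bar 6: v0=G3 v1=E4 v2=B4 downbeat M3
bar 7: v0=A3 v1=A4 v2=E5 downbeat P5
  -> R1 @ bar 1 tick 0 v(1, 2): A4/E5 P5 -> C4/G4 P5 similar
  -> R2 @ bar 1 tick 0 v(0, 1): A3/A4 P8 -> F3/C4 P5 similar
  -> R4 @ bar 1 tick 0 v(0, 2): F3/G4 M2 untreated
  -> R7 @ bar 3 tick 0 v(2,): B4->F4 leap 6st
  -> R2 @ bar 4 tick 0 v(0, 1): D3/B3 M6 -> F3/F4 P8 similar
  -> R2 @ bar 4 tick 0 v(0, 2): D3/F4 m3 -> F3/C5 P5 similar
  -> R2 @ bar 4 tick 0 v(1, 2): B3/F4 TT -> F4/C5 P5 similar
  -> R7 @ bar 4 tick 0 v(1,): B3->F4 leap 6st
  -> R2 @ bar 5 tick 0 v(0, 1): F3/F4 P8 -> E3/B3 P5 similar
  -> R4 @ bar 5 tick 0 v(0, 2): E3/F4 m2 untreated
  -> R7 @ bar 5 tick 0 v(1,): F4->B3 leap 6st
  -> R2 @ bar 6 tick 0 v(1, 2): B3/F4 TT -> E4/B4 P5 similar
  -> R7 @ bar 6 tick 0 v(2,): F4->B4 leap 6st
  -> R1 @ bar 7 tick 0 v(1, 2): E4/B4 P5 -> A4/E5 P5 similar
  -> R2 @ bar 7 tick 0 v(0, 1): G3/E4 M6 -> A3/A4 P8 similar
  -> R2 @ bar 7 tick 0 v(0, 2): G3/B4 M3 -> A3/E5 P5 similar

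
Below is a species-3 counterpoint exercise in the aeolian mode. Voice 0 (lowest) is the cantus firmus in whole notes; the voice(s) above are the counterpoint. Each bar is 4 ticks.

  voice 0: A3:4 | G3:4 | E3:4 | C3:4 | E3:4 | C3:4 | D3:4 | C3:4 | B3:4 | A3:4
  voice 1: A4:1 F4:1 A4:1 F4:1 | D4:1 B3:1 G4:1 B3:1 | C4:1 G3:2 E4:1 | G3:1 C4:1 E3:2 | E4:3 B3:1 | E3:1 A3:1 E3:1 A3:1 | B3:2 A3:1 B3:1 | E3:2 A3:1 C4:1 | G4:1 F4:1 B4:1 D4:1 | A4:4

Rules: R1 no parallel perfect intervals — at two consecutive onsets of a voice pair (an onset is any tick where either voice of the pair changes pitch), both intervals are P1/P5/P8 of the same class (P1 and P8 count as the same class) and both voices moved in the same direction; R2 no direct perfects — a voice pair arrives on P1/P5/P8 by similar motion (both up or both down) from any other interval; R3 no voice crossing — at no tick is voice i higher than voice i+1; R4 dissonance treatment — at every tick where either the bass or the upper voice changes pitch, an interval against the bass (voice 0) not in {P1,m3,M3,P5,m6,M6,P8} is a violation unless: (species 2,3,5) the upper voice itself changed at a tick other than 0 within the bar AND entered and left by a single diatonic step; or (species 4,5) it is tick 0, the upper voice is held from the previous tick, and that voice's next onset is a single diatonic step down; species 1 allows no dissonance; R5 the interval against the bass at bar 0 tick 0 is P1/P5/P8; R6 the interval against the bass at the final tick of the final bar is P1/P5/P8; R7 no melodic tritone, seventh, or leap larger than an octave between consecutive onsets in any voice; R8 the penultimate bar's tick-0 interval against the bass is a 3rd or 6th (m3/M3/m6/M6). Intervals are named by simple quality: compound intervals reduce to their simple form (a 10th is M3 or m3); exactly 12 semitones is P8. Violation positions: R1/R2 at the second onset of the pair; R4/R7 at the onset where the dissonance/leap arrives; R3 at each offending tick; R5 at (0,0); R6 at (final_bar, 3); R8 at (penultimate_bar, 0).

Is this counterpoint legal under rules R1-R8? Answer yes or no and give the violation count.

bar 0: v0=A3 v1=A4 (P8)
bar 1: v0=G3 v1=D4 (P5)
bar 2: v0=E3 v1=C4 (m6)
bar 3: v0=C3 v1=G3 (P5)
bar 4: v0=E3 v1=E4 (P8)
bar 5: v0=C3 v1=E3 (M3)
bar 6: v0=D3 v1=B3 (M6)
bar 7: v0=C3 v1=E3 (M3)
bar 8: v0=B3 v1=G4 (m6)
bar 9: v0=A3 v1=A4 (P8)
  R2 @ bar1.0: A3/F4 m6 -> G3/D4 P5 similar
  R2 @ bar3.0: E3/E4 P8 -> C3/G3 P5 similar
  R2 @ bar4.0: C3/E3 M3 -> E3/E4 P8 similar
  R7 @ bar8.0: C3->B3 leap 11st
  R4 @ bar8.1: B3/F4 TT untreated
  R7 @ bar8.2: F4->B4 leap 6st

No (6 violations)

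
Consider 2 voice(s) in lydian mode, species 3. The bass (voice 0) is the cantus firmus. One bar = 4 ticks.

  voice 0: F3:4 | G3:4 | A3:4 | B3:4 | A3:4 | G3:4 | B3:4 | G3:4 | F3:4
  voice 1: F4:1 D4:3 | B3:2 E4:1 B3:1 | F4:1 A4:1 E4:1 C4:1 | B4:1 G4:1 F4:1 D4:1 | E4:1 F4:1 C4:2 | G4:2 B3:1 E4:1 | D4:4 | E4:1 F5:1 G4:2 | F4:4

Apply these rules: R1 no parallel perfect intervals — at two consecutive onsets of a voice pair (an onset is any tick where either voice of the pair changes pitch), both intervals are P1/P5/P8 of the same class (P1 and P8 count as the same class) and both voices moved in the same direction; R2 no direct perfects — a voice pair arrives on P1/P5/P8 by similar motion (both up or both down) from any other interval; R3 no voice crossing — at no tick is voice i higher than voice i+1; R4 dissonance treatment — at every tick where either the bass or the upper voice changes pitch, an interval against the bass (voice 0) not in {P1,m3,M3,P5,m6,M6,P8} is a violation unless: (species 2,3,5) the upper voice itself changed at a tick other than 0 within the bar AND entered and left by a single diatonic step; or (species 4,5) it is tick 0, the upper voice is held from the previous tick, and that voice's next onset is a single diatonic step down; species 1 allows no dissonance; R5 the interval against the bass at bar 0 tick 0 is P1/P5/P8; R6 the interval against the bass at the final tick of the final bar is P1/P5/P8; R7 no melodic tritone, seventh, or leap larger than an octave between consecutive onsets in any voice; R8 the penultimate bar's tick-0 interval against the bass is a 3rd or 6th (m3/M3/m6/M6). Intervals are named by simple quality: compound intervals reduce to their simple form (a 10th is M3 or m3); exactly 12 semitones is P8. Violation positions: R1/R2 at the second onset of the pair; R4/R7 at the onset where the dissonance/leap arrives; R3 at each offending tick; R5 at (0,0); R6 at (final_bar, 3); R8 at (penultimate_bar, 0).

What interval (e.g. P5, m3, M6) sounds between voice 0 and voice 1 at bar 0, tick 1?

M6

voice 0=F3 voice 1=D4 -> M6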